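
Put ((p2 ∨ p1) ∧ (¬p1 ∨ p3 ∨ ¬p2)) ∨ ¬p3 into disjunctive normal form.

(p2 ∧ ¬p1) ∨ (p2 ∧ p3) ∨ (p1 ∧ p3) ∨ (p1 ∧ ¬p2) ∨ ¬p3

((p2 ∨ p1) ∧ (¬p1 ∨ p3 ∨ ¬p2)) ∨ ¬p3
⇔ (p2 ∧ ¬p1) ∨ (p2 ∧ p3) ∨ (p2 ∧ ¬p2) ∨ (p1 ∧ ¬p1) ∨ (p1 ∧ p3) ∨ (p1 ∧ ¬p2) ∨ ¬p3   [distribute ∧ over ∨]
⇔ (p2 ∧ ¬p1) ∨ (p2 ∧ p3) ∨ (p1 ∧ p3) ∨ (p1 ∧ ¬p2) ∨ ¬p3   [simplify]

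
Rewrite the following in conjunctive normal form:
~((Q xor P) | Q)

~((Q xor P) | Q)
≡ ~(((Q | P) & ~(Q & P)) | Q)   [expand xor]
≡ ~((Q | P) & ~(Q & P)) & ~Q   [De Morgan]
≡ (~(Q | P) | ~~(Q & P)) & ~Q   [De Morgan]
≡ ((~Q & ~P) | ~~(Q & P)) & ~Q   [De Morgan]
≡ ((~Q & ~P) | (Q & P)) & ~Q   [double negation]
≡ (~Q | Q) & (~Q | P) & (~P | Q) & (~P | P) & ~Q   [distribute | over &]
≡ (~P | Q) & ~Q   [simplify]

(~P | Q) & ~Q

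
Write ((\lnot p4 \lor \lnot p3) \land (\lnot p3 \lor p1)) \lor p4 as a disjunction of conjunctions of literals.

((\lnot p4 \lor \lnot p3) \land (\lnot p3 \lor p1)) \lor p4
⇔ (\lnot p4 \land \lnot p3) \lor (\lnot p4 \land p1) \lor (\lnot p3 \land \lnot p3) \lor (\lnot p3 \land p1) \lor p4
⇔ (\lnot p4 \land p1) \lor \lnot p3 \lor p4

(\lnot p4 \land p1) \lor \lnot p3 \lor p4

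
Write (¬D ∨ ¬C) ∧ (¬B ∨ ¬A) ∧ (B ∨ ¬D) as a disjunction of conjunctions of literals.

(¬D ∨ ¬C) ∧ (¬B ∨ ¬A) ∧ (B ∨ ¬D)
≡ (¬D ∧ ¬B ∧ B) ∨ (¬D ∧ ¬B ∧ ¬D) ∨ (¬D ∧ ¬A ∧ B) ∨ (¬D ∧ ¬A ∧ ¬D) ∨ (¬C ∧ ¬B ∧ B) ∨ (¬C ∧ ¬B ∧ ¬D) ∨ (¬C ∧ ¬A ∧ B) ∨ (¬C ∧ ¬A ∧ ¬D)   [distribute ∧ over ∨]
≡ (¬D ∧ ¬B) ∨ (¬D ∧ ¬A) ∨ (¬C ∧ ¬A ∧ B)   [simplify]

(¬D ∧ ¬B) ∨ (¬D ∧ ¬A) ∨ (¬C ∧ ¬A ∧ B)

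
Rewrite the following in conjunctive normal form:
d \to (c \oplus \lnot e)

(\lnot d \lor c \lor \lnot e) \land (\lnot d \lor \lnot c \lor e)

d \to (c \oplus \lnot e)
= \lnot d \lor (c \oplus \lnot e)   [eliminate \to]
= \lnot d \lor ((c \lor \lnot e) \land \lnot (c \land \lnot e))   [expand \oplus]
= \lnot d \lor ((c \lor \lnot e) \land (\lnot c \lor \lnot \lnot e))   [De Morgan]
= \lnot d \lor ((c \lor \lnot e) \land (\lnot c \lor e))   [double negation]
= (\lnot d \lor c \lor \lnot e) \land (\lnot d \lor \lnot c \lor e)   [distribute \lor over \land]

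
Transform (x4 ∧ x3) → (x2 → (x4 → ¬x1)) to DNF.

(x4 ∧ x3) → (x2 → (x4 → ¬x1))
⇔ ¬(x4 ∧ x3) ∨ (x2 → (x4 → ¬x1))   [eliminate →]
⇔ ¬(x4 ∧ x3) ∨ ¬x2 ∨ (x4 → ¬x1)   [eliminate →]
⇔ ¬(x4 ∧ x3) ∨ ¬x2 ∨ ¬x4 ∨ ¬x1   [eliminate →]
⇔ ¬x4 ∨ ¬x3 ∨ ¬x2 ∨ ¬x4 ∨ ¬x1   [De Morgan]
⇔ ¬x4 ∨ ¬x3 ∨ ¬x2 ∨ ¬x1   [simplify]

¬x4 ∨ ¬x3 ∨ ¬x2 ∨ ¬x1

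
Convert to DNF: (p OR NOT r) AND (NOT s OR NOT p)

(p AND NOT s) OR (NOT r AND NOT s) OR (NOT r AND NOT p)

(p OR NOT r) AND (NOT s OR NOT p)
⇔ (p AND NOT s) OR (p AND NOT p) OR (NOT r AND NOT s) OR (NOT r AND NOT p)   — distribute AND over OR
⇔ (p AND NOT s) OR (NOT r AND NOT s) OR (NOT r AND NOT p)   — simplify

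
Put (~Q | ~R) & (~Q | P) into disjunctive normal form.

(~Q | ~R) & (~Q | P)
≡ (~Q & ~Q) | (~Q & P) | (~R & ~Q) | (~R & P)   [distribute & over |]
≡ ~Q | (~R & P)   [simplify]

~Q | (~R & P)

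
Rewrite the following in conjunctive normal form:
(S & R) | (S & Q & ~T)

S & (R | Q) & (R | ~T)

(S & R) | (S & Q & ~T)
⇔ (S | S) & (S | Q) & (S | ~T) & (R | S) & (R | Q) & (R | ~T)   — distribute | over &
⇔ S & (R | Q) & (R | ~T)   — simplify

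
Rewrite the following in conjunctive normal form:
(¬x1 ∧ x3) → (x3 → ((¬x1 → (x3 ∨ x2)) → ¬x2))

x1 ∨ ¬x3 ∨ ¬x2

(¬x1 ∧ x3) → (x3 → ((¬x1 → (x3 ∨ x2)) → ¬x2))
≡ ¬(¬x1 ∧ x3) ∨ (x3 → ((¬x1 → (x3 ∨ x2)) → ¬x2))   — eliminate →
≡ ¬(¬x1 ∧ x3) ∨ ¬x3 ∨ ((¬x1 → (x3 ∨ x2)) → ¬x2)   — eliminate →
≡ ¬(¬x1 ∧ x3) ∨ ¬x3 ∨ ¬(¬x1 → (x3 ∨ x2)) ∨ ¬x2   — eliminate →
≡ ¬(¬x1 ∧ x3) ∨ ¬x3 ∨ ¬(¬¬x1 ∨ x3 ∨ x2) ∨ ¬x2   — eliminate →
≡ ¬¬x1 ∨ ¬x3 ∨ ¬x3 ∨ ¬(¬¬x1 ∨ x3 ∨ x2) ∨ ¬x2   — De Morgan
≡ x1 ∨ ¬x3 ∨ ¬x3 ∨ ¬(¬¬x1 ∨ x3 ∨ x2) ∨ ¬x2   — double negation
≡ x1 ∨ ¬x3 ∨ ¬x3 ∨ (¬¬¬x1 ∧ ¬x3 ∧ ¬x2) ∨ ¬x2   — De Morgan
≡ x1 ∨ ¬x3 ∨ ¬x3 ∨ (¬x1 ∧ ¬x3 ∧ ¬x2) ∨ ¬x2   — double negation
≡ (x1 ∨ ¬x3 ∨ ¬x3 ∨ ¬x1 ∨ ¬x2) ∧ (x1 ∨ ¬x3 ∨ ¬x3 ∨ ¬x3 ∨ ¬x2) ∧ (x1 ∨ ¬x3 ∨ ¬x3 ∨ ¬x2 ∨ ¬x2)   — distribute ∨ over ∧
≡ x1 ∨ ¬x3 ∨ ¬x2   — simplify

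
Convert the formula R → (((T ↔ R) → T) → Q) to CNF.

(¬R ∨ T ∨ Q) ∧ (¬R ∨ ¬T ∨ Q)

R → (((T ↔ R) → T) → Q)
≡ ¬R ∨ (((T ↔ R) → T) → Q)   [eliminate →]
≡ ¬R ∨ ¬((T ↔ R) → T) ∨ Q   [eliminate →]
≡ ¬R ∨ ¬(¬(T ↔ R) ∨ T) ∨ Q   [eliminate →]
≡ ¬R ∨ ¬(¬((T → R) ∧ (R → T)) ∨ T) ∨ Q   [eliminate ↔]
≡ ¬R ∨ ¬(¬((¬T ∨ R) ∧ (R → T)) ∨ T) ∨ Q   [eliminate →]
≡ ¬R ∨ ¬(¬((¬T ∨ R) ∧ (¬R ∨ T)) ∨ T) ∨ Q   [eliminate →]
≡ ¬R ∨ (¬¬((¬T ∨ R) ∧ (¬R ∨ T)) ∧ ¬T) ∨ Q   [De Morgan]
≡ ¬R ∨ ((¬T ∨ R) ∧ (¬R ∨ T) ∧ ¬T) ∨ Q   [double negation]
≡ (¬R ∨ ¬T ∨ R ∨ Q) ∧ (¬R ∨ ¬R ∨ T ∨ Q) ∧ (¬R ∨ ¬T ∨ Q)   [distribute ∨ over ∧]
≡ (¬R ∨ T ∨ Q) ∧ (¬R ∨ ¬T ∨ Q)   [simplify]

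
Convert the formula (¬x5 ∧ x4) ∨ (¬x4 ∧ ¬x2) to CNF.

(¬x5 ∨ ¬x4) ∧ (¬x5 ∨ ¬x2) ∧ (x4 ∨ ¬x2)

(¬x5 ∧ x4) ∨ (¬x4 ∧ ¬x2)
≡ (¬x5 ∨ ¬x4) ∧ (¬x5 ∨ ¬x2) ∧ (x4 ∨ ¬x4) ∧ (x4 ∨ ¬x2)   — distribute ∨ over ∧
≡ (¬x5 ∨ ¬x4) ∧ (¬x5 ∨ ¬x2) ∧ (x4 ∨ ¬x2)   — simplify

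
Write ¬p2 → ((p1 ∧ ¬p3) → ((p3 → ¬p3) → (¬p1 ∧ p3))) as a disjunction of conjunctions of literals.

¬p2 → ((p1 ∧ ¬p3) → ((p3 → ¬p3) → (¬p1 ∧ p3)))
≡ ¬¬p2 ∨ ((p1 ∧ ¬p3) → ((p3 → ¬p3) → (¬p1 ∧ p3)))   (eliminate →)
≡ ¬¬p2 ∨ ¬(p1 ∧ ¬p3) ∨ ((p3 → ¬p3) → (¬p1 ∧ p3))   (eliminate →)
≡ ¬¬p2 ∨ ¬(p1 ∧ ¬p3) ∨ ¬(p3 → ¬p3) ∨ (¬p1 ∧ p3)   (eliminate →)
≡ ¬¬p2 ∨ ¬(p1 ∧ ¬p3) ∨ ¬(¬p3 ∨ ¬p3) ∨ (¬p1 ∧ p3)   (eliminate →)
≡ p2 ∨ ¬(p1 ∧ ¬p3) ∨ ¬(¬p3 ∨ ¬p3) ∨ (¬p1 ∧ p3)   (double negation)
≡ p2 ∨ ¬p1 ∨ ¬¬p3 ∨ ¬(¬p3 ∨ ¬p3) ∨ (¬p1 ∧ p3)   (De Morgan)
≡ p2 ∨ ¬p1 ∨ p3 ∨ ¬(¬p3 ∨ ¬p3) ∨ (¬p1 ∧ p3)   (double negation)
≡ p2 ∨ ¬p1 ∨ p3 ∨ (¬¬p3 ∧ ¬¬p3) ∨ (¬p1 ∧ p3)   (De Morgan)
≡ p2 ∨ ¬p1 ∨ p3 ∨ (p3 ∧ ¬¬p3) ∨ (¬p1 ∧ p3)   (double negation)
≡ p2 ∨ ¬p1 ∨ p3 ∨ (p3 ∧ p3) ∨ (¬p1 ∧ p3)   (double negation)
≡ p2 ∨ ¬p1 ∨ p3   (simplify)

p2 ∨ ¬p1 ∨ p3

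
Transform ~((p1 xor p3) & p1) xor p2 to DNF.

~((p1 xor p3) & p1) xor p2
= (~((p1 xor p3) & p1) & ~p2) | (~~((p1 xor p3) & p1) & p2)   [expand xor]
= (~(((p1 & ~p3) | (~p1 & p3)) & p1) & ~p2) | (~~((p1 xor p3) & p1) & p2)   [expand xor]
= (~(((p1 & ~p3) | (~p1 & p3)) & p1) & ~p2) | (~~(((p1 & ~p3) | (~p1 & p3)) & p1) & p2)   [expand xor]
= ((~((p1 & ~p3) | (~p1 & p3)) | ~p1) & ~p2) | (~~(((p1 & ~p3) | (~p1 & p3)) & p1) & p2)   [De Morgan]
= (((~(p1 & ~p3) & ~(~p1 & p3)) | ~p1) & ~p2) | (~~(((p1 & ~p3) | (~p1 & p3)) & p1) & p2)   [De Morgan]
= ((((~p1 | ~~p3) & ~(~p1 & p3)) | ~p1) & ~p2) | (~~(((p1 & ~p3) | (~p1 & p3)) & p1) & p2)   [De Morgan]
= ((((~p1 | p3) & ~(~p1 & p3)) | ~p1) & ~p2) | (~~(((p1 & ~p3) | (~p1 & p3)) & p1) & p2)   [double negation]
= ((((~p1 | p3) & (~~p1 | ~p3)) | ~p1) & ~p2) | (~~(((p1 & ~p3) | (~p1 & p3)) & p1) & p2)   [De Morgan]
= ((((~p1 | p3) & (p1 | ~p3)) | ~p1) & ~p2) | (~~(((p1 & ~p3) | (~p1 & p3)) & p1) & p2)   [double negation]
= ((((~p1 | p3) & (p1 | ~p3)) | ~p1) & ~p2) | (((p1 & ~p3) | (~p1 & p3)) & p1 & p2)   [double negation]
= (~p1 & p1 & ~p2) | (~p1 & ~p3 & ~p2) | (p3 & p1 & ~p2) | (p3 & ~p3 & ~p2) | (~p1 & ~p2) | (p1 & ~p3 & p1 & p2) | (~p1 & p3 & p1 & p2)   [distribute & over |]
= (p3 & p1 & ~p2) | (~p1 & ~p2) | (p1 & ~p3 & p2)   [simplify]

(p3 & p1 & ~p2) | (~p1 & ~p2) | (p1 & ~p3 & p2)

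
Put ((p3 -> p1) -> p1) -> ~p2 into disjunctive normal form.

((p3 -> p1) -> p1) -> ~p2
≡ ~((p3 -> p1) -> p1) | ~p2   [eliminate ->]
≡ ~(~(p3 -> p1) | p1) | ~p2   [eliminate ->]
≡ ~(~(~p3 | p1) | p1) | ~p2   [eliminate ->]
≡ (~~(~p3 | p1) & ~p1) | ~p2   [De Morgan]
≡ ((~p3 | p1) & ~p1) | ~p2   [double negation]
≡ (~p3 & ~p1) | (p1 & ~p1) | ~p2   [distribute & over |]
≡ (~p3 & ~p1) | ~p2   [simplify]

(~p3 & ~p1) | ~p2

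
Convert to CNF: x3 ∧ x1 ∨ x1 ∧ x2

(x3 ∨ x2) ∧ x1

x3 ∧ x1 ∨ x1 ∧ x2
⇔ (x3 ∨ x1) ∧ (x3 ∨ x2) ∧ (x1 ∨ x1) ∧ (x1 ∨ x2)
⇔ (x3 ∨ x2) ∧ x1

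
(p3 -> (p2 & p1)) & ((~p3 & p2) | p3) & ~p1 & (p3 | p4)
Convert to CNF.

(p3 -> (p2 & p1)) & ((~p3 & p2) | p3) & ~p1 & (p3 | p4)
≡ (~p3 | (p2 & p1)) & ((~p3 & p2) | p3) & ~p1 & (p3 | p4)   — eliminate ->
≡ (~p3 | p2) & (~p3 | p1) & (~p3 | p3) & (p2 | p3) & ~p1 & (p3 | p4)   — distribute | over &
≡ (~p3 | p2) & (~p3 | p1) & (p2 | p3) & ~p1 & (p3 | p4)   — simplify

(~p3 | p2) & (~p3 | p1) & (p2 | p3) & ~p1 & (p3 | p4)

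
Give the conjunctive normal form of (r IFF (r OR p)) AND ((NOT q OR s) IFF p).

(r IFF (r OR p)) AND ((NOT q OR s) IFF p)
= (r IMPLIES (r OR p)) AND ((r OR p) IMPLIES r) AND ((NOT q OR s) IFF p)   [eliminate IFF]
= (NOT r OR r OR p) AND ((r OR p) IMPLIES r) AND ((NOT q OR s) IFF p)   [eliminate IMPLIES]
= (NOT r OR r OR p) AND (NOT (r OR p) OR r) AND ((NOT q OR s) IFF p)   [eliminate IMPLIES]
= (NOT r OR r OR p) AND (NOT (r OR p) OR r) AND ((NOT q OR s) IMPLIES p) AND (p IMPLIES (NOT q OR s))   [eliminate IFF]
= (NOT r OR r OR p) AND (NOT (r OR p) OR r) AND (NOT (NOT q OR s) OR p) AND (p IMPLIES (NOT q OR s))   [eliminate IMPLIES]
= (NOT r OR r OR p) AND (NOT (r OR p) OR r) AND (NOT (NOT q OR s) OR p) AND (NOT p OR NOT q OR s)   [eliminate IMPLIES]
= (NOT r OR r OR p) AND ((NOT r AND NOT p) OR r) AND (NOT (NOT q OR s) OR p) AND (NOT p OR NOT q OR s)   [De Morgan]
= (NOT r OR r OR p) AND ((NOT r AND NOT p) OR r) AND ((NOT NOT q AND NOT s) OR p) AND (NOT p OR NOT q OR s)   [De Morgan]
= (NOT r OR r OR p) AND ((NOT r AND NOT p) OR r) AND ((q AND NOT s) OR p) AND (NOT p OR NOT q OR s)   [double negation]
= (NOT r OR r OR p) AND (NOT r OR r) AND (NOT p OR r) AND (q OR p) AND (NOT s OR p) AND (NOT p OR NOT q OR s)   [distribute OR over AND]
= (NOT p OR r) AND (q OR p) AND (NOT s OR p) AND (NOT p OR NOT q OR s)   [simplify]

(NOT p OR r) AND (q OR p) AND (NOT s OR p) AND (NOT p OR NOT q OR s)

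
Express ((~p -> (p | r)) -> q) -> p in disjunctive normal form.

(r & ~q) | p

((~p -> (p | r)) -> q) -> p
⇔ ~((~p -> (p | r)) -> q) | p   (eliminate ->)
⇔ ~(~(~p -> (p | r)) | q) | p   (eliminate ->)
⇔ ~(~(~~p | p | r) | q) | p   (eliminate ->)
⇔ (~~(~~p | p | r) & ~q) | p   (De Morgan)
⇔ ((~~p | p | r) & ~q) | p   (double negation)
⇔ ((p | p | r) & ~q) | p   (double negation)
⇔ (p & ~q) | (p & ~q) | (r & ~q) | p   (distribute & over |)
⇔ (r & ~q) | p   (simplify)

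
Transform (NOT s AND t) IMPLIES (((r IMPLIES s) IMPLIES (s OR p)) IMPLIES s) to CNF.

(s OR NOT t OR NOT r) AND (s OR NOT t OR NOT p)

(NOT s AND t) IMPLIES (((r IMPLIES s) IMPLIES (s OR p)) IMPLIES s)
= NOT (NOT s AND t) OR (((r IMPLIES s) IMPLIES (s OR p)) IMPLIES s)   (eliminate IMPLIES)
= NOT (NOT s AND t) OR NOT ((r IMPLIES s) IMPLIES (s OR p)) OR s   (eliminate IMPLIES)
= NOT (NOT s AND t) OR NOT (NOT (r IMPLIES s) OR s OR p) OR s   (eliminate IMPLIES)
= NOT (NOT s AND t) OR NOT (NOT (NOT r OR s) OR s OR p) OR s   (eliminate IMPLIES)
= NOT NOT s OR NOT t OR NOT (NOT (NOT r OR s) OR s OR p) OR s   (De Morgan)
= s OR NOT t OR NOT (NOT (NOT r OR s) OR s OR p) OR s   (double negation)
= s OR NOT t OR (NOT NOT (NOT r OR s) AND NOT s AND NOT p) OR s   (De Morgan)
= s OR NOT t OR ((NOT r OR s) AND NOT s AND NOT p) OR s   (double negation)
= (s OR NOT t OR NOT r OR s OR s) AND (s OR NOT t OR NOT s OR s) AND (s OR NOT t OR NOT p OR s)   (distribute OR over AND)
= (s OR NOT t OR NOT r) AND (s OR NOT t OR NOT p)   (simplify)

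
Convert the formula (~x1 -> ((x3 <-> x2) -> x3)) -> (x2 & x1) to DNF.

(~x1 -> ((x3 <-> x2) -> x3)) -> (x2 & x1)
⇔ ~(~x1 -> ((x3 <-> x2) -> x3)) | (x2 & x1)   [eliminate ->]
⇔ ~(~~x1 | ((x3 <-> x2) -> x3)) | (x2 & x1)   [eliminate ->]
⇔ ~(~~x1 | ~(x3 <-> x2) | x3) | (x2 & x1)   [eliminate ->]
⇔ ~(~~x1 | ~((x3 -> x2) & (x2 -> x3)) | x3) | (x2 & x1)   [eliminate <->]
⇔ ~(~~x1 | ~((~x3 | x2) & (x2 -> x3)) | x3) | (x2 & x1)   [eliminate ->]
⇔ ~(~~x1 | ~((~x3 | x2) & (~x2 | x3)) | x3) | (x2 & x1)   [eliminate ->]
⇔ (~~~x1 & ~~((~x3 | x2) & (~x2 | x3)) & ~x3) | (x2 & x1)   [De Morgan]
⇔ (~x1 & ~~((~x3 | x2) & (~x2 | x3)) & ~x3) | (x2 & x1)   [double negation]
⇔ (~x1 & (~x3 | x2) & (~x2 | x3) & ~x3) | (x2 & x1)   [double negation]
⇔ (~x1 & ~x3 & ~x2 & ~x3) | (~x1 & ~x3 & x3 & ~x3) | (~x1 & x2 & ~x2 & ~x3) | (~x1 & x2 & x3 & ~x3) | (x2 & x1)   [distribute & over |]
⇔ (~x1 & ~x3 & ~x2) | (x2 & x1)   [simplify]

(~x1 & ~x3 & ~x2) | (x2 & x1)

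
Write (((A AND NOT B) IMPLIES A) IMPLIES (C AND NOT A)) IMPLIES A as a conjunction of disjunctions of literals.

(((A AND NOT B) IMPLIES A) IMPLIES (C AND NOT A)) IMPLIES A
≡ NOT (((A AND NOT B) IMPLIES A) IMPLIES (C AND NOT A)) OR A
≡ NOT (NOT ((A AND NOT B) IMPLIES A) OR (C AND NOT A)) OR A
≡ NOT (NOT (NOT (A AND NOT B) OR A) OR (C AND NOT A)) OR A
≡ (NOT NOT (NOT (A AND NOT B) OR A) AND NOT (C AND NOT A)) OR A
≡ ((NOT (A AND NOT B) OR A) AND NOT (C AND NOT A)) OR A
≡ ((NOT A OR NOT NOT B OR A) AND NOT (C AND NOT A)) OR A
≡ ((NOT A OR B OR A) AND NOT (C AND NOT A)) OR A
≡ ((NOT A OR B OR A) AND (NOT C OR NOT NOT A)) OR A
≡ ((NOT A OR B OR A) AND (NOT C OR A)) OR A
≡ (NOT A OR B OR A OR A) AND (NOT C OR A OR A)
≡ NOT C OR A

NOT C OR A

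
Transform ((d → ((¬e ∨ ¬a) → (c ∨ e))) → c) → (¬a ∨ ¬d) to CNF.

((d → ((¬e ∨ ¬a) → (c ∨ e))) → c) → (¬a ∨ ¬d)
≡ ¬((d → ((¬e ∨ ¬a) → (c ∨ e))) → c) ∨ ¬a ∨ ¬d   [eliminate →]
≡ ¬(¬(d → ((¬e ∨ ¬a) → (c ∨ e))) ∨ c) ∨ ¬a ∨ ¬d   [eliminate →]
≡ ¬(¬(¬d ∨ ((¬e ∨ ¬a) → (c ∨ e))) ∨ c) ∨ ¬a ∨ ¬d   [eliminate →]
≡ ¬(¬(¬d ∨ ¬(¬e ∨ ¬a) ∨ c ∨ e) ∨ c) ∨ ¬a ∨ ¬d   [eliminate →]
≡ (¬¬(¬d ∨ ¬(¬e ∨ ¬a) ∨ c ∨ e) ∧ ¬c) ∨ ¬a ∨ ¬d   [De Morgan]
≡ ((¬d ∨ ¬(¬e ∨ ¬a) ∨ c ∨ e) ∧ ¬c) ∨ ¬a ∨ ¬d   [double negation]
≡ ((¬d ∨ (¬¬e ∧ ¬¬a) ∨ c ∨ e) ∧ ¬c) ∨ ¬a ∨ ¬d   [De Morgan]
≡ ((¬d ∨ (e ∧ ¬¬a) ∨ c ∨ e) ∧ ¬c) ∨ ¬a ∨ ¬d   [double negation]
≡ ((¬d ∨ (e ∧ a) ∨ c ∨ e) ∧ ¬c) ∨ ¬a ∨ ¬d   [double negation]
≡ (¬d ∨ e ∨ c ∨ e ∨ ¬a ∨ ¬d) ∧ (¬d ∨ a ∨ c ∨ e ∨ ¬a ∨ ¬d) ∧ (¬c ∨ ¬a ∨ ¬d)   [distribute ∨ over ∧]
≡ (¬d ∨ e ∨ c ∨ ¬a) ∧ (¬c ∨ ¬a ∨ ¬d)   [simplify]

(¬d ∨ e ∨ c ∨ ¬a) ∧ (¬c ∨ ¬a ∨ ¬d)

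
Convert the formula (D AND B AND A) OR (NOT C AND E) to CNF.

(D AND B AND A) OR (NOT C AND E)
≡ (D OR NOT C) AND (D OR E) AND (B OR NOT C) AND (B OR E) AND (A OR NOT C) AND (A OR E)   (distribute OR over AND)

(D OR NOT C) AND (D OR E) AND (B OR NOT C) AND (B OR E) AND (A OR NOT C) AND (A OR E)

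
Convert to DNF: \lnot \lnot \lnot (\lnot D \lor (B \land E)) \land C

(D \land \lnot B \land C) \lor (D \land \lnot E \land C)

\lnot \lnot \lnot (\lnot D \lor (B \land E)) \land C
⇔ \lnot (\lnot D \lor (B \land E)) \land C   — double negation
⇔ \lnot \lnot D \land \lnot (B \land E) \land C   — De Morgan
⇔ D \land \lnot (B \land E) \land C   — double negation
⇔ D \land (\lnot B \lor \lnot E) \land C   — De Morgan
⇔ (D \land \lnot B \land C) \lor (D \land \lnot E \land C)   — distribute \land over \lor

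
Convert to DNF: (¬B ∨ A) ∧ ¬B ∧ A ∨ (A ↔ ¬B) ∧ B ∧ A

(¬B ∨ A) ∧ ¬B ∧ A ∨ (A ↔ ¬B) ∧ B ∧ A
≡ (¬B ∨ A) ∧ ¬B ∧ A ∨ (A → ¬B) ∧ (¬B → A) ∧ B ∧ A   [eliminate ↔]
≡ (¬B ∨ A) ∧ ¬B ∧ A ∨ (¬A ∨ ¬B) ∧ (¬B → A) ∧ B ∧ A   [eliminate →]
≡ (¬B ∨ A) ∧ ¬B ∧ A ∨ (¬A ∨ ¬B) ∧ (¬¬B ∨ A) ∧ B ∧ A   [eliminate →]
≡ (¬B ∨ A) ∧ ¬B ∧ A ∨ (¬A ∨ ¬B) ∧ (B ∨ A) ∧ B ∧ A   [double negation]
≡ ¬B ∧ ¬B ∧ A ∨ A ∧ ¬B ∧ A ∨ ¬A ∧ B ∧ B ∧ A ∨ ¬A ∧ A ∧ B ∧ A ∨ ¬B ∧ B ∧ B ∧ A ∨ ¬B ∧ A ∧ B ∧ A   [distribute ∧ over ∨]
≡ ¬B ∧ A   [simplify]

¬B ∧ A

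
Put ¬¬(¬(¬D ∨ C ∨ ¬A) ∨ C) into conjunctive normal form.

(D ∨ C) ∧ (A ∨ C)

¬¬(¬(¬D ∨ C ∨ ¬A) ∨ C)
⇔ ¬(¬D ∨ C ∨ ¬A) ∨ C   [double negation]
⇔ (¬¬D ∧ ¬C ∧ ¬¬A) ∨ C   [De Morgan]
⇔ (D ∧ ¬C ∧ ¬¬A) ∨ C   [double negation]
⇔ (D ∧ ¬C ∧ A) ∨ C   [double negation]
⇔ (D ∨ C) ∧ (¬C ∨ C) ∧ (A ∨ C)   [distribute ∨ over ∧]
⇔ (D ∨ C) ∧ (A ∨ C)   [simplify]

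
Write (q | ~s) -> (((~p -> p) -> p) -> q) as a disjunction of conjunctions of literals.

(~q & s) | q

(q | ~s) -> (((~p -> p) -> p) -> q)
= ~(q | ~s) | (((~p -> p) -> p) -> q)   (eliminate ->)
= ~(q | ~s) | ~((~p -> p) -> p) | q   (eliminate ->)
= ~(q | ~s) | ~(~(~p -> p) | p) | q   (eliminate ->)
= ~(q | ~s) | ~(~(~~p | p) | p) | q   (eliminate ->)
= (~q & ~~s) | ~(~(~~p | p) | p) | q   (De Morgan)
= (~q & s) | ~(~(~~p | p) | p) | q   (double negation)
= (~q & s) | (~~(~~p | p) & ~p) | q   (De Morgan)
= (~q & s) | ((~~p | p) & ~p) | q   (double negation)
= (~q & s) | ((p | p) & ~p) | q   (double negation)
= (~q & s) | (p & ~p) | (p & ~p) | q   (distribute & over |)
= (~q & s) | q   (simplify)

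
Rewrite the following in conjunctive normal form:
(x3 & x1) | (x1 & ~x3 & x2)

(x3 & x1) | (x1 & ~x3 & x2)
≡ (x3 | x1) & (x3 | ~x3) & (x3 | x2) & (x1 | x1) & (x1 | ~x3) & (x1 | x2)   [distribute | over &]
≡ (x3 | x2) & x1   [simplify]

(x3 | x2) & x1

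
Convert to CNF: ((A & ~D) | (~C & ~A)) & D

((A & ~D) | (~C & ~A)) & D
≡ (A | ~C) & (A | ~A) & (~D | ~C) & (~D | ~A) & D   [distribute | over &]
≡ (A | ~C) & (~D | ~C) & (~D | ~A) & D   [simplify]

(A | ~C) & (~D | ~C) & (~D | ~A) & D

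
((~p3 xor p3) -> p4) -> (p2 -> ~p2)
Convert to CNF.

~p4 | ~p2

((~p3 xor p3) -> p4) -> (p2 -> ~p2)
≡ ~((~p3 xor p3) -> p4) | (p2 -> ~p2)   [eliminate ->]
≡ ~(~(~p3 xor p3) | p4) | (p2 -> ~p2)   [eliminate ->]
≡ ~(~((~p3 | p3) & ~(~p3 & p3)) | p4) | (p2 -> ~p2)   [expand xor]
≡ ~(~((~p3 | p3) & ~(~p3 & p3)) | p4) | ~p2 | ~p2   [eliminate ->]
≡ (~~((~p3 | p3) & ~(~p3 & p3)) & ~p4) | ~p2 | ~p2   [De Morgan]
≡ ((~p3 | p3) & ~(~p3 & p3) & ~p4) | ~p2 | ~p2   [double negation]
≡ ((~p3 | p3) & (~~p3 | ~p3) & ~p4) | ~p2 | ~p2   [De Morgan]
≡ ((~p3 | p3) & (p3 | ~p3) & ~p4) | ~p2 | ~p2   [double negation]
≡ (~p3 | p3 | ~p2 | ~p2) & (p3 | ~p3 | ~p2 | ~p2) & (~p4 | ~p2 | ~p2)   [distribute | over &]
≡ ~p4 | ~p2   [simplify]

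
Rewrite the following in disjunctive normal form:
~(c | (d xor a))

~(c | (d xor a))
≡ ~(c | (d & ~a) | (~d & a))   (expand xor)
≡ ~c & ~(d & ~a) & ~(~d & a)   (De Morgan)
≡ ~c & (~d | ~~a) & ~(~d & a)   (De Morgan)
≡ ~c & (~d | a) & ~(~d & a)   (double negation)
≡ ~c & (~d | a) & (~~d | ~a)   (De Morgan)
≡ ~c & (~d | a) & (d | ~a)   (double negation)
≡ (~c & ~d & d) | (~c & ~d & ~a) | (~c & a & d) | (~c & a & ~a)   (distribute & over |)
≡ (~c & ~d & ~a) | (~c & a & d)   (simplify)

(~c & ~d & ~a) | (~c & a & d)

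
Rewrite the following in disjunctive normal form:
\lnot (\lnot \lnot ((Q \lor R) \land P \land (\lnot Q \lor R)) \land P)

(\lnot Q \land \lnot R) \lor \lnot P \lor (Q \land \lnot R)

\lnot (\lnot \lnot ((Q \lor R) \land P \land (\lnot Q \lor R)) \land P)
⇔ \lnot \lnot \lnot ((Q \lor R) \land P \land (\lnot Q \lor R)) \lor \lnot P   [De Morgan]
⇔ \lnot ((Q \lor R) \land P \land (\lnot Q \lor R)) \lor \lnot P   [double negation]
⇔ \lnot (Q \lor R) \lor \lnot P \lor \lnot (\lnot Q \lor R) \lor \lnot P   [De Morgan]
⇔ (\lnot Q \land \lnot R) \lor \lnot P \lor \lnot (\lnot Q \lor R) \lor \lnot P   [De Morgan]
⇔ (\lnot Q \land \lnot R) \lor \lnot P \lor (\lnot \lnot Q \land \lnot R) \lor \lnot P   [De Morgan]
⇔ (\lnot Q \land \lnot R) \lor \lnot P \lor (Q \land \lnot R) \lor \lnot P   [double negation]
⇔ (\lnot Q \land \lnot R) \lor \lnot P \lor (Q \land \lnot R)   [simplify]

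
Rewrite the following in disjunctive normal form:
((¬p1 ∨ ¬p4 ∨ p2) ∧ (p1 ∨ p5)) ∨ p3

(¬p1 ∧ p5) ∨ (¬p4 ∧ p1) ∨ (¬p4 ∧ p5) ∨ (p2 ∧ p1) ∨ (p2 ∧ p5) ∨ p3

((¬p1 ∨ ¬p4 ∨ p2) ∧ (p1 ∨ p5)) ∨ p3
≡ (¬p1 ∧ p1) ∨ (¬p1 ∧ p5) ∨ (¬p4 ∧ p1) ∨ (¬p4 ∧ p5) ∨ (p2 ∧ p1) ∨ (p2 ∧ p5) ∨ p3   [distribute ∧ over ∨]
≡ (¬p1 ∧ p5) ∨ (¬p4 ∧ p1) ∨ (¬p4 ∧ p5) ∨ (p2 ∧ p1) ∨ (p2 ∧ p5) ∨ p3   [simplify]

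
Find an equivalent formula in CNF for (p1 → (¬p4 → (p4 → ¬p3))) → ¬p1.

(p1 → (¬p4 → (p4 → ¬p3))) → ¬p1
= ¬(p1 → (¬p4 → (p4 → ¬p3))) ∨ ¬p1   [eliminate →]
= ¬(¬p1 ∨ (¬p4 → (p4 → ¬p3))) ∨ ¬p1   [eliminate →]
= ¬(¬p1 ∨ ¬¬p4 ∨ (p4 → ¬p3)) ∨ ¬p1   [eliminate →]
= ¬(¬p1 ∨ ¬¬p4 ∨ ¬p4 ∨ ¬p3) ∨ ¬p1   [eliminate →]
= (¬¬p1 ∧ ¬¬¬p4 ∧ ¬¬p4 ∧ ¬¬p3) ∨ ¬p1   [De Morgan]
= (p1 ∧ ¬¬¬p4 ∧ ¬¬p4 ∧ ¬¬p3) ∨ ¬p1   [double negation]
= (p1 ∧ ¬p4 ∧ ¬¬p4 ∧ ¬¬p3) ∨ ¬p1   [double negation]
= (p1 ∧ ¬p4 ∧ p4 ∧ ¬¬p3) ∨ ¬p1   [double negation]
= (p1 ∧ ¬p4 ∧ p4 ∧ p3) ∨ ¬p1   [double negation]
= (p1 ∨ ¬p1) ∧ (¬p4 ∨ ¬p1) ∧ (p4 ∨ ¬p1) ∧ (p3 ∨ ¬p1)   [distribute ∨ over ∧]
= (¬p4 ∨ ¬p1) ∧ (p4 ∨ ¬p1) ∧ (p3 ∨ ¬p1)   [simplify]

(¬p4 ∨ ¬p1) ∧ (p4 ∨ ¬p1) ∧ (p3 ∨ ¬p1)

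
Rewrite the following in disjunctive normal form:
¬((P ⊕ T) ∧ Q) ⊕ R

¬((P ⊕ T) ∧ Q) ⊕ R
⇔ (¬((P ⊕ T) ∧ Q) ∧ ¬R) ∨ (¬¬((P ⊕ T) ∧ Q) ∧ R)   — expand ⊕
⇔ (¬(((P ∧ ¬T) ∨ (¬P ∧ T)) ∧ Q) ∧ ¬R) ∨ (¬¬((P ⊕ T) ∧ Q) ∧ R)   — expand ⊕
⇔ (¬(((P ∧ ¬T) ∨ (¬P ∧ T)) ∧ Q) ∧ ¬R) ∨ (¬¬(((P ∧ ¬T) ∨ (¬P ∧ T)) ∧ Q) ∧ R)   — expand ⊕
⇔ ((¬((P ∧ ¬T) ∨ (¬P ∧ T)) ∨ ¬Q) ∧ ¬R) ∨ (¬¬(((P ∧ ¬T) ∨ (¬P ∧ T)) ∧ Q) ∧ R)   — De Morgan
⇔ (((¬(P ∧ ¬T) ∧ ¬(¬P ∧ T)) ∨ ¬Q) ∧ ¬R) ∨ (¬¬(((P ∧ ¬T) ∨ (¬P ∧ T)) ∧ Q) ∧ R)   — De Morgan
⇔ ((((¬P ∨ ¬¬T) ∧ ¬(¬P ∧ T)) ∨ ¬Q) ∧ ¬R) ∨ (¬¬(((P ∧ ¬T) ∨ (¬P ∧ T)) ∧ Q) ∧ R)   — De Morgan
⇔ ((((¬P ∨ T) ∧ ¬(¬P ∧ T)) ∨ ¬Q) ∧ ¬R) ∨ (¬¬(((P ∧ ¬T) ∨ (¬P ∧ T)) ∧ Q) ∧ R)   — double negation
⇔ ((((¬P ∨ T) ∧ (¬¬P ∨ ¬T)) ∨ ¬Q) ∧ ¬R) ∨ (¬¬(((P ∧ ¬T) ∨ (¬P ∧ T)) ∧ Q) ∧ R)   — De Morgan
⇔ ((((¬P ∨ T) ∧ (P ∨ ¬T)) ∨ ¬Q) ∧ ¬R) ∨ (¬¬(((P ∧ ¬T) ∨ (¬P ∧ T)) ∧ Q) ∧ R)   — double negation
⇔ ((((¬P ∨ T) ∧ (P ∨ ¬T)) ∨ ¬Q) ∧ ¬R) ∨ (((P ∧ ¬T) ∨ (¬P ∧ T)) ∧ Q ∧ R)   — double negation
⇔ (¬P ∧ P ∧ ¬R) ∨ (¬P ∧ ¬T ∧ ¬R) ∨ (T ∧ P ∧ ¬R) ∨ (T ∧ ¬T ∧ ¬R) ∨ (¬Q ∧ ¬R) ∨ (P ∧ ¬T ∧ Q ∧ R) ∨ (¬P ∧ T ∧ Q ∧ R)   — distribute ∧ over ∨
⇔ (¬P ∧ ¬T ∧ ¬R) ∨ (T ∧ P ∧ ¬R) ∨ (¬Q ∧ ¬R) ∨ (P ∧ ¬T ∧ Q ∧ R) ∨ (¬P ∧ T ∧ Q ∧ R)   — simplify

(¬P ∧ ¬T ∧ ¬R) ∨ (T ∧ P ∧ ¬R) ∨ (¬Q ∧ ¬R) ∨ (P ∧ ¬T ∧ Q ∧ R) ∨ (¬P ∧ T ∧ Q ∧ R)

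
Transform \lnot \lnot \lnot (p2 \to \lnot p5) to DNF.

\lnot \lnot \lnot (p2 \to \lnot p5)
= \lnot \lnot \lnot (\lnot p2 \lor \lnot p5)   — eliminate \to
= \lnot (\lnot p2 \lor \lnot p5)   — double negation
= \lnot \lnot p2 \land \lnot \lnot p5   — De Morgan
= p2 \land \lnot \lnot p5   — double negation
= p2 \land p5   — double negation

p2 \land p5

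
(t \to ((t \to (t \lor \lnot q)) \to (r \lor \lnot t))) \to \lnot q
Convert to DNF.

(t \to ((t \to (t \lor \lnot q)) \to (r \lor \lnot t))) \to \lnot q
≡ \lnot (t \to ((t \to (t \lor \lnot q)) \to (r \lor \lnot t))) \lor \lnot q
≡ \lnot (\lnot t \lor ((t \to (t \lor \lnot q)) \to (r \lor \lnot t))) \lor \lnot q
≡ \lnot (\lnot t \lor \lnot (t \to (t \lor \lnot q)) \lor r \lor \lnot t) \lor \lnot q
≡ \lnot (\lnot t \lor \lnot (\lnot t \lor t \lor \lnot q) \lor r \lor \lnot t) \lor \lnot q
≡ (\lnot \lnot t \land \lnot \lnot (\lnot t \lor t \lor \lnot q) \land \lnot r \land \lnot \lnot t) \lor \lnot q
≡ (t \land \lnot \lnot (\lnot t \lor t \lor \lnot q) \land \lnot r \land \lnot \lnot t) \lor \lnot q
≡ (t \land (\lnot t \lor t \lor \lnot q) \land \lnot r \land \lnot \lnot t) \lor \lnot q
≡ (t \land (\lnot t \lor t \lor \lnot q) \land \lnot r \land t) \lor \lnot q
≡ (t \land \lnot t \land \lnot r \land t) \lor (t \land t \land \lnot r \land t) \lor (t \land \lnot q \land \lnot r \land t) \lor \lnot q
≡ (t \land \lnot r) \lor \lnot q

(t \land \lnot r) \lor \lnot q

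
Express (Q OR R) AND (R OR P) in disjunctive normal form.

(Q OR R) AND (R OR P)
≡ (Q AND R) OR (Q AND P) OR (R AND R) OR (R AND P)   [distribute AND over OR]
≡ (Q AND P) OR R   [simplify]

(Q AND P) OR R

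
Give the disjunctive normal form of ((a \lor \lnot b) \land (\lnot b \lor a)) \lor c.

((a \lor \lnot b) \land (\lnot b \lor a)) \lor c
⇔ (a \land \lnot b) \lor (a \land a) \lor (\lnot b \land \lnot b) \lor (\lnot b \land a) \lor c   [distribute \land over \lor]
⇔ a \lor \lnot b \lor c   [simplify]

a \lor \lnot b \lor c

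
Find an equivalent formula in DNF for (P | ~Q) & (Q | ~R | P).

(P | ~Q) & (Q | ~R | P)
⇔ (P & Q) | (P & ~R) | (P & P) | (~Q & Q) | (~Q & ~R) | (~Q & P)   [distribute & over |]
⇔ P | (~Q & ~R)   [simplify]

P | (~Q & ~R)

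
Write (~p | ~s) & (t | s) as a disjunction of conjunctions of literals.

(~p | ~s) & (t | s)
= (~p & t) | (~p & s) | (~s & t) | (~s & s)
= (~p & t) | (~p & s) | (~s & t)

(~p & t) | (~p & s) | (~s & t)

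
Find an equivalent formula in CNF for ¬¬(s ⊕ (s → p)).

¬¬(s ⊕ (s → p))
≡ ¬¬((s ∨ (s → p)) ∧ ¬(s ∧ (s → p)))   [expand ⊕]
≡ ¬¬((s ∨ ¬s ∨ p) ∧ ¬(s ∧ (s → p)))   [eliminate →]
≡ ¬¬((s ∨ ¬s ∨ p) ∧ ¬(s ∧ (¬s ∨ p)))   [eliminate →]
≡ (s ∨ ¬s ∨ p) ∧ ¬(s ∧ (¬s ∨ p))   [double negation]
≡ (s ∨ ¬s ∨ p) ∧ (¬s ∨ ¬(¬s ∨ p))   [De Morgan]
≡ (s ∨ ¬s ∨ p) ∧ (¬s ∨ (¬¬s ∧ ¬p))   [De Morgan]
≡ (s ∨ ¬s ∨ p) ∧ (¬s ∨ (s ∧ ¬p))   [double negation]
≡ (s ∨ ¬s ∨ p) ∧ (¬s ∨ s) ∧ (¬s ∨ ¬p)   [distribute ∨ over ∧]
≡ ¬s ∨ ¬p   [simplify]

¬s ∨ ¬p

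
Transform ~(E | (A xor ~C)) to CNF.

~(E | (A xor ~C))
≡ ~(E | ((A | ~C) & ~(A & ~C)))   [expand xor]
≡ ~E & ~((A | ~C) & ~(A & ~C))   [De Morgan]
≡ ~E & (~(A | ~C) | ~~(A & ~C))   [De Morgan]
≡ ~E & ((~A & ~~C) | ~~(A & ~C))   [De Morgan]
≡ ~E & ((~A & C) | ~~(A & ~C))   [double negation]
≡ ~E & ((~A & C) | (A & ~C))   [double negation]
≡ ~E & (~A | A) & (~A | ~C) & (C | A) & (C | ~C)   [distribute | over &]
≡ ~E & (~A | ~C) & (C | A)   [simplify]

~E & (~A | ~C) & (C | A)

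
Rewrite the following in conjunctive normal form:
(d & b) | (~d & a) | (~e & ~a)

(d & b) | (~d & a) | (~e & ~a)
⇔ (d | ~d | ~e) & (d | ~d | ~a) & (d | a | ~e) & (d | a | ~a) & (b | ~d | ~e) & (b | ~d | ~a) & (b | a | ~e) & (b | a | ~a)   [distribute | over &]
⇔ (d | a | ~e) & (b | ~d | ~e) & (b | ~d | ~a) & (b | a | ~e)   [simplify]

(d | a | ~e) & (b | ~d | ~e) & (b | ~d | ~a) & (b | a | ~e)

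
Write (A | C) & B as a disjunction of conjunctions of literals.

(A & B) | (C & B)

(A | C) & B
≡ (A & B) | (C & B)   — distribute & over |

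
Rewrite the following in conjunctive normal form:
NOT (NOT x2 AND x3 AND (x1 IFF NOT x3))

NOT (NOT x2 AND x3 AND (x1 IFF NOT x3))
⇔ NOT (NOT x2 AND x3 AND (x1 IMPLIES NOT x3) AND (NOT x3 IMPLIES x1))   (eliminate IFF)
⇔ NOT (NOT x2 AND x3 AND (NOT x1 OR NOT x3) AND (NOT x3 IMPLIES x1))   (eliminate IMPLIES)
⇔ NOT (NOT x2 AND x3 AND (NOT x1 OR NOT x3) AND (NOT NOT x3 OR x1))   (eliminate IMPLIES)
⇔ NOT NOT x2 OR NOT x3 OR NOT (NOT x1 OR NOT x3) OR NOT (NOT NOT x3 OR x1)   (De Morgan)
⇔ x2 OR NOT x3 OR NOT (NOT x1 OR NOT x3) OR NOT (NOT NOT x3 OR x1)   (double negation)
⇔ x2 OR NOT x3 OR (NOT NOT x1 AND NOT NOT x3) OR NOT (NOT NOT x3 OR x1)   (De Morgan)
⇔ x2 OR NOT x3 OR (x1 AND NOT NOT x3) OR NOT (NOT NOT x3 OR x1)   (double negation)
⇔ x2 OR NOT x3 OR (x1 AND x3) OR NOT (NOT NOT x3 OR x1)   (double negation)
⇔ x2 OR NOT x3 OR (x1 AND x3) OR (NOT NOT NOT x3 AND NOT x1)   (De Morgan)
⇔ x2 OR NOT x3 OR (x1 AND x3) OR (NOT x3 AND NOT x1)   (double negation)
⇔ (x2 OR NOT x3 OR x1 OR NOT x3) AND (x2 OR NOT x3 OR x1 OR NOT x1) AND (x2 OR NOT x3 OR x3 OR NOT x3) AND (x2 OR NOT x3 OR x3 OR NOT x1)   (distribute OR over AND)
⇔ x2 OR NOT x3 OR x1   (simplify)

x2 OR NOT x3 OR x1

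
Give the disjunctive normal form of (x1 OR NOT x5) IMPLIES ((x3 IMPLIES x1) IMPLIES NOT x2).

(NOT x1 AND x5) OR (x3 AND NOT x1) OR NOT x2

(x1 OR NOT x5) IMPLIES ((x3 IMPLIES x1) IMPLIES NOT x2)
≡ NOT (x1 OR NOT x5) OR ((x3 IMPLIES x1) IMPLIES NOT x2)   [eliminate IMPLIES]
≡ NOT (x1 OR NOT x5) OR NOT (x3 IMPLIES x1) OR NOT x2   [eliminate IMPLIES]
≡ NOT (x1 OR NOT x5) OR NOT (NOT x3 OR x1) OR NOT x2   [eliminate IMPLIES]
≡ (NOT x1 AND NOT NOT x5) OR NOT (NOT x3 OR x1) OR NOT x2   [De Morgan]
≡ (NOT x1 AND x5) OR NOT (NOT x3 OR x1) OR NOT x2   [double negation]
≡ (NOT x1 AND x5) OR (NOT NOT x3 AND NOT x1) OR NOT x2   [De Morgan]
≡ (NOT x1 AND x5) OR (x3 AND NOT x1) OR NOT x2   [double negation]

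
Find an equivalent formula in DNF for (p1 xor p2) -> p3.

(~p1 & ~p2) | (p2 & p1) | p3

(p1 xor p2) -> p3
= ~(p1 xor p2) | p3   — eliminate ->
= ~((p1 & ~p2) | (~p1 & p2)) | p3   — expand xor
= (~(p1 & ~p2) & ~(~p1 & p2)) | p3   — De Morgan
= ((~p1 | ~~p2) & ~(~p1 & p2)) | p3   — De Morgan
= ((~p1 | p2) & ~(~p1 & p2)) | p3   — double negation
= ((~p1 | p2) & (~~p1 | ~p2)) | p3   — De Morgan
= ((~p1 | p2) & (p1 | ~p2)) | p3   — double negation
= (~p1 & p1) | (~p1 & ~p2) | (p2 & p1) | (p2 & ~p2) | p3   — distribute & over |
= (~p1 & ~p2) | (p2 & p1) | p3   — simplify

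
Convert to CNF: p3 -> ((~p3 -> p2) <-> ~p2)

~p3 | ~p2

p3 -> ((~p3 -> p2) <-> ~p2)
≡ ~p3 | ((~p3 -> p2) <-> ~p2)   (eliminate ->)
≡ ~p3 | (((~p3 -> p2) -> ~p2) & (~p2 -> (~p3 -> p2)))   (eliminate <->)
≡ ~p3 | ((~(~p3 -> p2) | ~p2) & (~p2 -> (~p3 -> p2)))   (eliminate ->)
≡ ~p3 | ((~(~~p3 | p2) | ~p2) & (~p2 -> (~p3 -> p2)))   (eliminate ->)
≡ ~p3 | ((~(~~p3 | p2) | ~p2) & (~~p2 | (~p3 -> p2)))   (eliminate ->)
≡ ~p3 | ((~(~~p3 | p2) | ~p2) & (~~p2 | ~~p3 | p2))   (eliminate ->)
≡ ~p3 | (((~~~p3 & ~p2) | ~p2) & (~~p2 | ~~p3 | p2))   (De Morgan)
≡ ~p3 | (((~p3 & ~p2) | ~p2) & (~~p2 | ~~p3 | p2))   (double negation)
≡ ~p3 | (((~p3 & ~p2) | ~p2) & (p2 | ~~p3 | p2))   (double negation)
≡ ~p3 | (((~p3 & ~p2) | ~p2) & (p2 | p3 | p2))   (double negation)
≡ (~p3 | ~p3 | ~p2) & (~p3 | ~p2 | ~p2) & (~p3 | p2 | p3 | p2)   (distribute | over &)
≡ ~p3 | ~p2   (simplify)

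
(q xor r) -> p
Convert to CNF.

(~q | r | p) & (~r | q | p)

(q xor r) -> p
⇔ ~(q xor r) | p   — eliminate ->
⇔ ~((q | r) & ~(q & r)) | p   — expand xor
⇔ ~(q | r) | ~~(q & r) | p   — De Morgan
⇔ (~q & ~r) | ~~(q & r) | p   — De Morgan
⇔ (~q & ~r) | (q & r) | p   — double negation
⇔ (~q | q | p) & (~q | r | p) & (~r | q | p) & (~r | r | p)   — distribute | over &
⇔ (~q | r | p) & (~r | q | p)   — simplify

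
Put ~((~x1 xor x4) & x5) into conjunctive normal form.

~((~x1 xor x4) & x5)
≡ ~((~x1 | x4) & ~(~x1 & x4) & x5)   [expand xor]
≡ ~(~x1 | x4) | ~~(~x1 & x4) | ~x5   [De Morgan]
≡ (~~x1 & ~x4) | ~~(~x1 & x4) | ~x5   [De Morgan]
≡ (x1 & ~x4) | ~~(~x1 & x4) | ~x5   [double negation]
≡ (x1 & ~x4) | (~x1 & x4) | ~x5   [double negation]
≡ (x1 | ~x1 | ~x5) & (x1 | x4 | ~x5) & (~x4 | ~x1 | ~x5) & (~x4 | x4 | ~x5)   [distribute | over &]
≡ (x1 | x4 | ~x5) & (~x4 | ~x1 | ~x5)   [simplify]

(x1 | x4 | ~x5) & (~x4 | ~x1 | ~x5)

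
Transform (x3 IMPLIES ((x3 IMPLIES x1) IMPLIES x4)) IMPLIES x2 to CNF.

(x3 OR x2) AND (NOT x3 OR x1 OR x2) AND (NOT x4 OR x2)

(x3 IMPLIES ((x3 IMPLIES x1) IMPLIES x4)) IMPLIES x2
≡ NOT (x3 IMPLIES ((x3 IMPLIES x1) IMPLIES x4)) OR x2   — eliminate IMPLIES
≡ NOT (NOT x3 OR ((x3 IMPLIES x1) IMPLIES x4)) OR x2   — eliminate IMPLIES
≡ NOT (NOT x3 OR NOT (x3 IMPLIES x1) OR x4) OR x2   — eliminate IMPLIES
≡ NOT (NOT x3 OR NOT (NOT x3 OR x1) OR x4) OR x2   — eliminate IMPLIES
≡ (NOT NOT x3 AND NOT NOT (NOT x3 OR x1) AND NOT x4) OR x2   — De Morgan
≡ (x3 AND NOT NOT (NOT x3 OR x1) AND NOT x4) OR x2   — double negation
≡ (x3 AND (NOT x3 OR x1) AND NOT x4) OR x2   — double negation
≡ (x3 OR x2) AND (NOT x3 OR x1 OR x2) AND (NOT x4 OR x2)   — distribute OR over AND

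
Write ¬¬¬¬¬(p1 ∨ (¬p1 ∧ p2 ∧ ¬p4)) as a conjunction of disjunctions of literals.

¬¬¬¬¬(p1 ∨ (¬p1 ∧ p2 ∧ ¬p4))
≡ ¬¬¬(p1 ∨ (¬p1 ∧ p2 ∧ ¬p4))   — double negation
≡ ¬(p1 ∨ (¬p1 ∧ p2 ∧ ¬p4))   — double negation
≡ ¬p1 ∧ ¬(¬p1 ∧ p2 ∧ ¬p4)   — De Morgan
≡ ¬p1 ∧ (¬¬p1 ∨ ¬p2 ∨ ¬¬p4)   — De Morgan
≡ ¬p1 ∧ (p1 ∨ ¬p2 ∨ ¬¬p4)   — double negation
≡ ¬p1 ∧ (p1 ∨ ¬p2 ∨ p4)   — double negation

¬p1 ∧ (p1 ∨ ¬p2 ∨ p4)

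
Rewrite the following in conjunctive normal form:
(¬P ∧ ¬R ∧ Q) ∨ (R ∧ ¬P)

¬P ∧ (Q ∨ R)

(¬P ∧ ¬R ∧ Q) ∨ (R ∧ ¬P)
≡ (¬P ∨ R) ∧ (¬P ∨ ¬P) ∧ (¬R ∨ R) ∧ (¬R ∨ ¬P) ∧ (Q ∨ R) ∧ (Q ∨ ¬P)   [distribute ∨ over ∧]
≡ ¬P ∧ (Q ∨ R)   [simplify]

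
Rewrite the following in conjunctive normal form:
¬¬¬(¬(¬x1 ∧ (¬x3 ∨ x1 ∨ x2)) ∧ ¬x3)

¬¬¬(¬(¬x1 ∧ (¬x3 ∨ x1 ∨ x2)) ∧ ¬x3)
≡ ¬(¬(¬x1 ∧ (¬x3 ∨ x1 ∨ x2)) ∧ ¬x3)   [double negation]
≡ ¬¬(¬x1 ∧ (¬x3 ∨ x1 ∨ x2)) ∨ ¬¬x3   [De Morgan]
≡ (¬x1 ∧ (¬x3 ∨ x1 ∨ x2)) ∨ ¬¬x3   [double negation]
≡ (¬x1 ∧ (¬x3 ∨ x1 ∨ x2)) ∨ x3   [double negation]
≡ (¬x1 ∨ x3) ∧ (¬x3 ∨ x1 ∨ x2 ∨ x3)   [distribute ∨ over ∧]
≡ ¬x1 ∨ x3   [simplify]

¬x1 ∨ x3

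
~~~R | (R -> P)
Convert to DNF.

~R | P

~~~R | (R -> P)
= ~~~R | ~R | P   [eliminate ->]
= ~R | ~R | P   [double negation]
= ~R | P   [simplify]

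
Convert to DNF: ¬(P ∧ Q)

¬P ∨ ¬Q

¬(P ∧ Q)
= ¬P ∨ ¬Q   — De Morgan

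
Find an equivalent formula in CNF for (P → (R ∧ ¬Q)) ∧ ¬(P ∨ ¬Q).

(P → (R ∧ ¬Q)) ∧ ¬(P ∨ ¬Q)
⇔ (¬P ∨ (R ∧ ¬Q)) ∧ ¬(P ∨ ¬Q)   [eliminate →]
⇔ (¬P ∨ (R ∧ ¬Q)) ∧ ¬P ∧ ¬¬Q   [De Morgan]
⇔ (¬P ∨ (R ∧ ¬Q)) ∧ ¬P ∧ Q   [double negation]
⇔ (¬P ∨ R) ∧ (¬P ∨ ¬Q) ∧ ¬P ∧ Q   [distribute ∨ over ∧]
⇔ ¬P ∧ Q   [simplify]

¬P ∧ Q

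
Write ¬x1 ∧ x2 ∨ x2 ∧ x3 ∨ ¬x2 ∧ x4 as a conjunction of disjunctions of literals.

(¬x1 ∨ x3 ∨ ¬x2) ∧ (¬x1 ∨ x3 ∨ x4) ∧ (x2 ∨ x4)

¬x1 ∧ x2 ∨ x2 ∧ x3 ∨ ¬x2 ∧ x4
≡ (¬x1 ∨ x2 ∨ ¬x2) ∧ (¬x1 ∨ x2 ∨ x4) ∧ (¬x1 ∨ x3 ∨ ¬x2) ∧ (¬x1 ∨ x3 ∨ x4) ∧ (x2 ∨ x2 ∨ ¬x2) ∧ (x2 ∨ x2 ∨ x4) ∧ (x2 ∨ x3 ∨ ¬x2) ∧ (x2 ∨ x3 ∨ x4)
≡ (¬x1 ∨ x3 ∨ ¬x2) ∧ (¬x1 ∨ x3 ∨ x4) ∧ (x2 ∨ x4)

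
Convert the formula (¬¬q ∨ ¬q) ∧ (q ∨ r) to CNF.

(¬¬q ∨ ¬q) ∧ (q ∨ r)
= (q ∨ ¬q) ∧ (q ∨ r)
= q ∨ r

q ∨ r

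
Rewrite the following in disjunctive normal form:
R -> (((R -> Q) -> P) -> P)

R -> (((R -> Q) -> P) -> P)
≡ ~R | (((R -> Q) -> P) -> P)   — eliminate ->
≡ ~R | ~((R -> Q) -> P) | P   — eliminate ->
≡ ~R | ~(~(R -> Q) | P) | P   — eliminate ->
≡ ~R | ~(~(~R | Q) | P) | P   — eliminate ->
≡ ~R | (~~(~R | Q) & ~P) | P   — De Morgan
≡ ~R | ((~R | Q) & ~P) | P   — double negation
≡ ~R | (~R & ~P) | (Q & ~P) | P   — distribute & over |
≡ ~R | (Q & ~P) | P   — simplify

~R | (Q & ~P) | P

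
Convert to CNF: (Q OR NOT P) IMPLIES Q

(Q OR NOT P) IMPLIES Q
⇔ NOT (Q OR NOT P) OR Q   — eliminate IMPLIES
⇔ (NOT Q AND NOT NOT P) OR Q   — De Morgan
⇔ (NOT Q AND P) OR Q   — double negation
⇔ (NOT Q OR Q) AND (P OR Q)   — distribute OR over AND
⇔ P OR Q   — simplify

P OR Q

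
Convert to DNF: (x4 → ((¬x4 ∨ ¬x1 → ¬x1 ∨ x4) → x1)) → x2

(x4 → ((¬x4 ∨ ¬x1 → ¬x1 ∨ x4) → x1)) → x2
≡ ¬(x4 → ((¬x4 ∨ ¬x1 → ¬x1 ∨ x4) → x1)) ∨ x2   — eliminate →
≡ ¬(¬x4 ∨ ((¬x4 ∨ ¬x1 → ¬x1 ∨ x4) → x1)) ∨ x2   — eliminate →
≡ ¬(¬x4 ∨ ¬(¬x4 ∨ ¬x1 → ¬x1 ∨ x4) ∨ x1) ∨ x2   — eliminate →
≡ ¬(¬x4 ∨ ¬(¬(¬x4 ∨ ¬x1) ∨ ¬x1 ∨ x4) ∨ x1) ∨ x2   — eliminate →
≡ ¬¬x4 ∧ ¬¬(¬(¬x4 ∨ ¬x1) ∨ ¬x1 ∨ x4) ∧ ¬x1 ∨ x2   — De Morgan
≡ x4 ∧ ¬¬(¬(¬x4 ∨ ¬x1) ∨ ¬x1 ∨ x4) ∧ ¬x1 ∨ x2   — double negation
≡ x4 ∧ (¬(¬x4 ∨ ¬x1) ∨ ¬x1 ∨ x4) ∧ ¬x1 ∨ x2   — double negation
≡ x4 ∧ (¬¬x4 ∧ ¬¬x1 ∨ ¬x1 ∨ x4) ∧ ¬x1 ∨ x2   — De Morgan
≡ x4 ∧ (x4 ∧ ¬¬x1 ∨ ¬x1 ∨ x4) ∧ ¬x1 ∨ x2   — double negation
≡ x4 ∧ (x4 ∧ x1 ∨ ¬x1 ∨ x4) ∧ ¬x1 ∨ x2   — double negation
≡ x4 ∧ x4 ∧ x1 ∧ ¬x1 ∨ x4 ∧ ¬x1 ∧ ¬x1 ∨ x4 ∧ x4 ∧ ¬x1 ∨ x2   — distribute ∧ over ∨
≡ x4 ∧ ¬x1 ∨ x2   — simplify

x4 ∧ ¬x1 ∨ x2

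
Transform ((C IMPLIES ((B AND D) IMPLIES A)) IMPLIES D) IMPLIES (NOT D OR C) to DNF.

((C IMPLIES ((B AND D) IMPLIES A)) IMPLIES D) IMPLIES (NOT D OR C)
≡ NOT ((C IMPLIES ((B AND D) IMPLIES A)) IMPLIES D) OR NOT D OR C   — eliminate IMPLIES
≡ NOT (NOT (C IMPLIES ((B AND D) IMPLIES A)) OR D) OR NOT D OR C   — eliminate IMPLIES
≡ NOT (NOT (NOT C OR ((B AND D) IMPLIES A)) OR D) OR NOT D OR C   — eliminate IMPLIES
≡ NOT (NOT (NOT C OR NOT (B AND D) OR A) OR D) OR NOT D OR C   — eliminate IMPLIES
≡ (NOT NOT (NOT C OR NOT (B AND D) OR A) AND NOT D) OR NOT D OR C   — De Morgan
≡ ((NOT C OR NOT (B AND D) OR A) AND NOT D) OR NOT D OR C   — double negation
≡ ((NOT C OR NOT B OR NOT D OR A) AND NOT D) OR NOT D OR C   — De Morgan
≡ (NOT C AND NOT D) OR (NOT B AND NOT D) OR (NOT D AND NOT D) OR (A AND NOT D) OR NOT D OR C   — distribute AND over OR
≡ NOT D OR C   — simplify

NOT D OR C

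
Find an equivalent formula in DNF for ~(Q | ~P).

~(Q | ~P)
≡ ~Q & ~~P   [De Morgan]
≡ ~Q & P   [double negation]

~Q & P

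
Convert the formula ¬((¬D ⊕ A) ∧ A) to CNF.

¬A ∨ ¬D

¬((¬D ⊕ A) ∧ A)
⇔ ¬((¬D ∨ A) ∧ ¬(¬D ∧ A) ∧ A)   — expand ⊕
⇔ ¬(¬D ∨ A) ∨ ¬¬(¬D ∧ A) ∨ ¬A   — De Morgan
⇔ (¬¬D ∧ ¬A) ∨ ¬¬(¬D ∧ A) ∨ ¬A   — De Morgan
⇔ (D ∧ ¬A) ∨ ¬¬(¬D ∧ A) ∨ ¬A   — double negation
⇔ (D ∧ ¬A) ∨ (¬D ∧ A) ∨ ¬A   — double negation
⇔ (D ∨ ¬D ∨ ¬A) ∧ (D ∨ A ∨ ¬A) ∧ (¬A ∨ ¬D ∨ ¬A) ∧ (¬A ∨ A ∨ ¬A)   — distribute ∨ over ∧
⇔ ¬A ∨ ¬D   — simplify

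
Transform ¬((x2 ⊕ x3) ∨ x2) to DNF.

¬x2 ∧ ¬x3

¬((x2 ⊕ x3) ∨ x2)
= ¬((x2 ∧ ¬x3) ∨ (¬x2 ∧ x3) ∨ x2)
= ¬(x2 ∧ ¬x3) ∧ ¬(¬x2 ∧ x3) ∧ ¬x2
= (¬x2 ∨ ¬¬x3) ∧ ¬(¬x2 ∧ x3) ∧ ¬x2
= (¬x2 ∨ x3) ∧ ¬(¬x2 ∧ x3) ∧ ¬x2
= (¬x2 ∨ x3) ∧ (¬¬x2 ∨ ¬x3) ∧ ¬x2
= (¬x2 ∨ x3) ∧ (x2 ∨ ¬x3) ∧ ¬x2
= (¬x2 ∧ x2 ∧ ¬x2) ∨ (¬x2 ∧ ¬x3 ∧ ¬x2) ∨ (x3 ∧ x2 ∧ ¬x2) ∨ (x3 ∧ ¬x3 ∧ ¬x2)
= ¬x2 ∧ ¬x3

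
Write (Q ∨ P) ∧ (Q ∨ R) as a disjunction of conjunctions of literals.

Q ∨ (P ∧ R)

(Q ∨ P) ∧ (Q ∨ R)
≡ (Q ∧ Q) ∨ (Q ∧ R) ∨ (P ∧ Q) ∨ (P ∧ R)   [distribute ∧ over ∨]
≡ Q ∨ (P ∧ R)   [simplify]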